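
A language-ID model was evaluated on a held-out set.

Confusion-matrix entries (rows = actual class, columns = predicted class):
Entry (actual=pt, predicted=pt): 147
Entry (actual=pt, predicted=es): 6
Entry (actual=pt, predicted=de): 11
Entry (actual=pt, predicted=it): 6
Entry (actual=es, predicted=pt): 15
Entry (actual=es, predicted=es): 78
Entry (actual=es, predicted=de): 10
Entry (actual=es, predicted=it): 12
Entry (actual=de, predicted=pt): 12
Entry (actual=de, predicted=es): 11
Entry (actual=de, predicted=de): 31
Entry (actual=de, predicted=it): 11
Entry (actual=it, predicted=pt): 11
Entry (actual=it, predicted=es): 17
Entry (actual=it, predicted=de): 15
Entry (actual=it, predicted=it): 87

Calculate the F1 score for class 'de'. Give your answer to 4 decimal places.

0.4697

F1 score = 2·TP/(2·TP+FP+FN).
de: TP=31, FP=11+10+15=36, FN=12+11+11=34 → 62/132 = 0.46970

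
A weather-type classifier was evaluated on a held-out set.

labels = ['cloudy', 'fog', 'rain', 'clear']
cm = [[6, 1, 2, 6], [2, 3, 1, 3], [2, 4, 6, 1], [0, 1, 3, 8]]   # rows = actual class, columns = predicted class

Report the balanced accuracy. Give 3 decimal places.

Balanced accuracy = mean of per-class recall.
  cloudy: recall = 6/15 = 0.4000
  fog: recall = 3/9 = 0.3333
  rain: recall = 6/13 = 0.4615
  clear: recall = 8/12 = 0.6667
Mean = (0.4000 + 0.3333 + 0.4615 + 0.6667) / 4 = 0.465

0.465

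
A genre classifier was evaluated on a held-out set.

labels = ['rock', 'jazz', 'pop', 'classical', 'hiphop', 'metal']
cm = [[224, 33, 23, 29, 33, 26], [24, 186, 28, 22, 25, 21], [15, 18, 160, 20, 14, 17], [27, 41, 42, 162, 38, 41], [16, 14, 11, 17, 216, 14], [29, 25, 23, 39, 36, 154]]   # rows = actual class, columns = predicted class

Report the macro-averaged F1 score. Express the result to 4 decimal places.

Per-class F1 score (2·TP/(2·TP+FP+FN)):
  rock: TP=224, FP=24+15+27+16+29=111, FN=33+23+29+33+26=144 → 448/703 = 0.63727
  jazz: TP=186, FP=33+18+41+14+25=131, FN=24+28+22+25+21=120 → 372/623 = 0.59711
  pop: TP=160, FP=23+28+42+11+23=127, FN=15+18+20+14+17=84 → 320/531 = 0.60264
  classical: TP=162, FP=29+22+20+17+39=127, FN=27+41+42+38+41=189 → 324/640 = 0.50625
  hiphop: TP=216, FP=33+25+14+38+36=146, FN=16+14+11+17+14=72 → 432/650 = 0.66462
  metal: TP=154, FP=26+21+17+41+14=119, FN=29+25+23+39+36=152 → 308/579 = 0.53195
Macro-F1 score = mean = (0.63727 + 0.59711 + 0.60264 + 0.50625 + 0.66462 + 0.53195) / 6 = 0.5900

0.5900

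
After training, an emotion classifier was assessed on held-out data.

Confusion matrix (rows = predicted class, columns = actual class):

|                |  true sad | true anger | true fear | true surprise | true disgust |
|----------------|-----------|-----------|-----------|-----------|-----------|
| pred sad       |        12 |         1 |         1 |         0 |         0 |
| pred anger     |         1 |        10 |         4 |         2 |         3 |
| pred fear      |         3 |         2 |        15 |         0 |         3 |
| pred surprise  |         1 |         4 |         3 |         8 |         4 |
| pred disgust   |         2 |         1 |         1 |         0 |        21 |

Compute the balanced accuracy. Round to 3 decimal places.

Balanced accuracy = mean of per-class recall.
  sad: recall = 12/19 = 0.6316
  anger: recall = 10/18 = 0.5556
  fear: recall = 15/24 = 0.6250
  surprise: recall = 8/10 = 0.8000
  disgust: recall = 21/31 = 0.6774
Mean = (0.6316 + 0.5556 + 0.6250 + 0.8000 + 0.6774) / 5 = 0.658

0.658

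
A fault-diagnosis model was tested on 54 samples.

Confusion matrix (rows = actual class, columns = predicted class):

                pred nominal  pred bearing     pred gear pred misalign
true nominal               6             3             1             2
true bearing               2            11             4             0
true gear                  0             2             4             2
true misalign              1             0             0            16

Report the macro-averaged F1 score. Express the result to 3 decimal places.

Per-class F1 score (2·TP/(2·TP+FP+FN)):
  nominal: TP=6, FP=2+0+1=3, FN=3+1+2=6 → 12/21 = 0.5714
  bearing: TP=11, FP=3+2+0=5, FN=2+4+0=6 → 22/33 = 0.6667
  gear: TP=4, FP=1+4+0=5, FN=0+2+2=4 → 8/17 = 0.4706
  misalign: TP=16, FP=2+0+2=4, FN=1+0+0=1 → 32/37 = 0.8649
Macro-F1 score = mean = (0.5714 + 0.6667 + 0.4706 + 0.8649) / 4 = 0.643

0.643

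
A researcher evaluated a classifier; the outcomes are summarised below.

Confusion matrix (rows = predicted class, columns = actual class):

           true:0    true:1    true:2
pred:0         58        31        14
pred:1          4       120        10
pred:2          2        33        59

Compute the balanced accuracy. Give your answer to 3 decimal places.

0.756

Balanced accuracy = mean of per-class recall.
  0: recall = 58/64 = 0.9063
  1: recall = 120/184 = 0.6522
  2: recall = 59/83 = 0.7108
Mean = (0.9063 + 0.6522 + 0.7108) / 3 = 0.756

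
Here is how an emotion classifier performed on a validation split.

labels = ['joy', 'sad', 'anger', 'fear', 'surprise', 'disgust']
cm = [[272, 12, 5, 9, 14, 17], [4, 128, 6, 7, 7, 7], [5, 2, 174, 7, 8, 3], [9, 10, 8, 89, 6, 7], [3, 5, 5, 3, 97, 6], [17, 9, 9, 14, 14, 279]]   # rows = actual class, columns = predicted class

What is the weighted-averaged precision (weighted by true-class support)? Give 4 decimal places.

0.8189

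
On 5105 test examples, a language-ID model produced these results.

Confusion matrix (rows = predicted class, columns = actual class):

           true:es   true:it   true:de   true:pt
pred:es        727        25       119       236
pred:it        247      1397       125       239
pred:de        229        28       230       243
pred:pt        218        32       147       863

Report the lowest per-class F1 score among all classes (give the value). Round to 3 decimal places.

0.340

Per-class F1 score (2·TP/(2·TP+FP+FN)):
  es: TP=727, FP=25+119+236=380, FN=247+229+218=694 → 1454/2528 = 0.5752
  it: TP=1397, FP=247+125+239=611, FN=25+28+32=85 → 2794/3490 = 0.8006
  de: TP=230, FP=229+28+243=500, FN=119+125+147=391 → 460/1351 = 0.3405
  pt: TP=863, FP=218+32+147=397, FN=236+239+243=718 → 1726/2841 = 0.6075
Lowest is class 'de' with F1 score = 0.340.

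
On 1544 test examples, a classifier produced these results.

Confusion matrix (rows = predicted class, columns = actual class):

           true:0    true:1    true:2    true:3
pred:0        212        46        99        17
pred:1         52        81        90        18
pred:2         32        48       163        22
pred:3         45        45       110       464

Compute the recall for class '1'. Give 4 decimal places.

0.3682

Take TP from the diagonal, FP from the rest of the '1' prediction marginal, FN from the rest of the '1' actual marginal.
recall = TP/(TP+FN).
1: TP=81, FN=46+48+45=139 → 81/220 = 0.36818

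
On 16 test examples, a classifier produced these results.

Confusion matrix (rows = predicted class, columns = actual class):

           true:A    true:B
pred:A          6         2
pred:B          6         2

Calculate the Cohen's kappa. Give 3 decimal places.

Observed agreement pₒ = trace/N = 8/16 = 0.5000
Expected agreement pₑ = Σ (rowᵢ·colᵢ)/N² = (12·8 + 4·8)/16² = 0.5000
κ = (pₒ − pₑ)/(1 − pₑ) = (0.5000 − 0.5000)/(1 − 0.5000) = 0.000

0.000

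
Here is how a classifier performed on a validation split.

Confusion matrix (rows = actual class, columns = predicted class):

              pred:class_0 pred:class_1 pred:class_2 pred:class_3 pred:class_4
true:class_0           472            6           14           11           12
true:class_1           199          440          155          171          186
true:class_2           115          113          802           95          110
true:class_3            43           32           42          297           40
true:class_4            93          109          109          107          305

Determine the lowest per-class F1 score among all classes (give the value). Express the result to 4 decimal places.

Per-class F1 score (2·TP/(2·TP+FP+FN)):
  class_0: TP=472, FP=199+115+43+93=450, FN=6+14+11+12=43 → 944/1437 = 0.65692
  class_1: TP=440, FP=6+113+32+109=260, FN=199+155+171+186=711 → 880/1851 = 0.47542
  class_2: TP=802, FP=14+155+42+109=320, FN=115+113+95+110=433 → 1604/2357 = 0.68053
  class_3: TP=297, FP=11+171+95+107=384, FN=43+32+42+40=157 → 594/1135 = 0.52335
  class_4: TP=305, FP=12+186+110+40=348, FN=93+109+109+107=418 → 610/1376 = 0.44331
Lowest is class 'class_4' with F1 score = 0.4433.

0.4433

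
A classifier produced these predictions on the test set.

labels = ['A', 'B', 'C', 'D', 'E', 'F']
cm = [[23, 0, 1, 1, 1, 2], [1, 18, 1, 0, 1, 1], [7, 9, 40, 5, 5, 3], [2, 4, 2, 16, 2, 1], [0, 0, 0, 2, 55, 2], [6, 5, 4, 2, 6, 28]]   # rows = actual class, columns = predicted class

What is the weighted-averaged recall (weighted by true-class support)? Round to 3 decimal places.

Per-class recall (TP/(TP+FN)):
  A: TP=23, FN=0+1+1+1+2=5 → 23/28 = 0.8214
  B: TP=18, FN=1+1+0+1+1=4 → 18/22 = 0.8182
  C: TP=40, FN=7+9+5+5+3=29 → 40/69 = 0.5797
  D: TP=16, FN=2+4+2+2+1=11 → 16/27 = 0.5926
  E: TP=55, FN=0+0+0+2+2=4 → 55/59 = 0.9322
  F: TP=28, FN=6+5+4+2+6=23 → 28/51 = 0.5490
Weighted-recall = Σ (supportᵢ/N)·recallᵢ with N=256: (28/256)·0.8214 + (22/256)·0.8182 + (69/256)·0.5797 + (27/256)·0.5926 + (59/256)·0.9322 + (51/256)·0.5490 = 0.703

0.703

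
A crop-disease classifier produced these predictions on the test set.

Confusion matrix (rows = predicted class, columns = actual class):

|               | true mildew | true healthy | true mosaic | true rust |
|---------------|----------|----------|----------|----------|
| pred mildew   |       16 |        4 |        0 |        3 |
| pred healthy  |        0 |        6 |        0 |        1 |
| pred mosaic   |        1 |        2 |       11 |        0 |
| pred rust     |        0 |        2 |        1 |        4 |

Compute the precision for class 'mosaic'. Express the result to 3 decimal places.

0.786

One-vs-rest for 'mosaic': TP = diagonal; FP = other classes predicted 'mosaic'; FN = 'mosaic' predicted as other.
precision = TP/(TP+FP).
mosaic: TP=11, FP=1+2+0=3 → 11/14 = 0.7857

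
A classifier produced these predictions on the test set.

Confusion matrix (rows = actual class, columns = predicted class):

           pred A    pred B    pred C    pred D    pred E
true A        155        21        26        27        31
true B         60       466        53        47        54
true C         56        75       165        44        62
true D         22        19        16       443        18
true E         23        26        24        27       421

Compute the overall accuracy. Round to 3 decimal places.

0.693

Accuracy = trace / total = (155+466+165+443+421=1650) / 2381 = 1650/2381 = 0.693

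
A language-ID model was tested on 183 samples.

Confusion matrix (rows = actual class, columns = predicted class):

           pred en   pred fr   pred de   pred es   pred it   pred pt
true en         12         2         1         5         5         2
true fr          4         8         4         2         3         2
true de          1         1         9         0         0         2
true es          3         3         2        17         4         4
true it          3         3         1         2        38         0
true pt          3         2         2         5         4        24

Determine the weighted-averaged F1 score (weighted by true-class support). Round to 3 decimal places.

0.585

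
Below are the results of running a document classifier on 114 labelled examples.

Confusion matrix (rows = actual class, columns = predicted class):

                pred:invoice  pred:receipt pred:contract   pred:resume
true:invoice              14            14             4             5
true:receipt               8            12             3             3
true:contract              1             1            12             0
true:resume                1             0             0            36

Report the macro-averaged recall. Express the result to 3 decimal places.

0.668

Per-class recall (TP/(TP+FN)):
  invoice: TP=14, FN=14+4+5=23 → 14/37 = 0.3784
  receipt: TP=12, FN=8+3+3=14 → 12/26 = 0.4615
  contract: TP=12, FN=1+1+0=2 → 12/14 = 0.8571
  resume: TP=36, FN=1+0+0=1 → 36/37 = 0.9730
Macro-recall = mean = (0.3784 + 0.4615 + 0.8571 + 0.9730) / 4 = 0.668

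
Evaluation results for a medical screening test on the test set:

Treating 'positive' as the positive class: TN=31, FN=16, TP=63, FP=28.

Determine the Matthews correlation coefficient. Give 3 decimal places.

MCC = (TP·TN − FP·FN) / √((TP+FP)(TP+FN)(TN+FP)(TN+FN))
Numerator = 63·31 − 28·16 = 1505
Denominator = √(91·79·59·47) = √19935097 = 4464.8737
MCC = 1505 / 4464.8737 = 0.337

0.337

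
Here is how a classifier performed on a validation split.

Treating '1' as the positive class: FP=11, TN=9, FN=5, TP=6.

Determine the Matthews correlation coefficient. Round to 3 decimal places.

MCC = (TP·TN − FP·FN) / √((TP+FP)(TP+FN)(TN+FP)(TN+FN))
Numerator = 6·9 − 11·5 = -1
Denominator = √(17·11·20·14) = √52360 = 228.8231
MCC = -1 / 228.8231 = -0.004

-0.004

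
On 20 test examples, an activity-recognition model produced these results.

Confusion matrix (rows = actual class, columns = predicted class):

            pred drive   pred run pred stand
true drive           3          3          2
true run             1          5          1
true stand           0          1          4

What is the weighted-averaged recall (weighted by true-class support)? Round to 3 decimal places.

0.600

Per-class recall (TP/(TP+FN)):
  drive: TP=3, FN=3+2=5 → 3/8 = 0.3750
  run: TP=5, FN=1+1=2 → 5/7 = 0.7143
  stand: TP=4, FN=0+1=1 → 4/5 = 0.8000
Weighted-recall = Σ (supportᵢ/N)·recallᵢ with N=20: (8/20)·0.3750 + (7/20)·0.7143 + (5/20)·0.8000 = 0.600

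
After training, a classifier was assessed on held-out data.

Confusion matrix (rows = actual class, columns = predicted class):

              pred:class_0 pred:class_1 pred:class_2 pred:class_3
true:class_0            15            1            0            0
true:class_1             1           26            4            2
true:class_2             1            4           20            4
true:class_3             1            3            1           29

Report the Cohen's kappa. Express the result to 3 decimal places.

0.733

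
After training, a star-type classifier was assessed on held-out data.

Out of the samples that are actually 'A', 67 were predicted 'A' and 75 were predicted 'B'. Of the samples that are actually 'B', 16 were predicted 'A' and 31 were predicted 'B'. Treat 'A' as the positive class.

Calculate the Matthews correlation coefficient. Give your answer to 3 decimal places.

MCC = (TP·TN − FP·FN) / √((TP+FP)(TP+FN)(TN+FP)(TN+FN))
Numerator = 67·31 − 16·75 = 877
Denominator = √(83·142·47·106) = √58717852 = 7662.7575
MCC = 877 / 7662.7575 = 0.114

0.114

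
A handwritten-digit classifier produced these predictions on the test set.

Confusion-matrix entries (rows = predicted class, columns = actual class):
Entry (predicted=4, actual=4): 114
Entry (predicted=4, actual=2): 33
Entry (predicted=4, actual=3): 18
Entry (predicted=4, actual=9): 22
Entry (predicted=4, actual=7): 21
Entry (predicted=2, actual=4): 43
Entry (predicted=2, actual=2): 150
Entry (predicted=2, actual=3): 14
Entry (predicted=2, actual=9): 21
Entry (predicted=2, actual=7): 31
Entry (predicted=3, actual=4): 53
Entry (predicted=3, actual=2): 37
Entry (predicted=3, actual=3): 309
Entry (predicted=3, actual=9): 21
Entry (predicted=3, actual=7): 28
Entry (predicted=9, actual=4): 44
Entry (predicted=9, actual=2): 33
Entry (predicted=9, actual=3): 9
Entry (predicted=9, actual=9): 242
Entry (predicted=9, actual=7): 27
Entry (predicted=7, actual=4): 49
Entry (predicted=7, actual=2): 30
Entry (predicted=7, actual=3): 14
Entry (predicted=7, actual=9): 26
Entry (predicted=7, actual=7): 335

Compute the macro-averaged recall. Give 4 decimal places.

0.6484

Per-class recall (TP/(TP+FN)):
  4: TP=114, FN=43+53+44+49=189 → 114/303 = 0.37624
  2: TP=150, FN=33+37+33+30=133 → 150/283 = 0.53004
  3: TP=309, FN=18+14+9+14=55 → 309/364 = 0.84890
  9: TP=242, FN=22+21+21+26=90 → 242/332 = 0.72892
  7: TP=335, FN=21+31+28+27=107 → 335/442 = 0.75792
Macro-recall = mean = (0.37624 + 0.53004 + 0.84890 + 0.72892 + 0.75792) / 5 = 0.6484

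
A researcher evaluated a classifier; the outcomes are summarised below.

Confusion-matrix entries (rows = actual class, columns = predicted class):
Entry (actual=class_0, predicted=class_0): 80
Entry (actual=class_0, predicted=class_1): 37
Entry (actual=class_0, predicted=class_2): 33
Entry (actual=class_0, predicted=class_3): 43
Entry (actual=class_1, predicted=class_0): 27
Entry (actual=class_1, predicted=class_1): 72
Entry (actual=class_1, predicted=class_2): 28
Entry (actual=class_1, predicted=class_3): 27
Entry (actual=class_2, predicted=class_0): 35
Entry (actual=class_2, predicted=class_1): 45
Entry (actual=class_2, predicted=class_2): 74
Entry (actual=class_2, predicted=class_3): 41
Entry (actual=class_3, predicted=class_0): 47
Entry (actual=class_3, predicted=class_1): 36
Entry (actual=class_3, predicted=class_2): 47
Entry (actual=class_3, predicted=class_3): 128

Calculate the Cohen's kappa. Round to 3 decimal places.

Observed agreement pₒ = trace/N = 354/800 = 0.4425
Expected agreement pₑ = Σ (rowᵢ·colᵢ)/N² = (193·189 + 154·190 + 195·182 + 258·239)/800² = 0.2545
κ = (pₒ − pₑ)/(1 − pₑ) = (0.4425 − 0.2545)/(1 − 0.2545) = 0.252

0.252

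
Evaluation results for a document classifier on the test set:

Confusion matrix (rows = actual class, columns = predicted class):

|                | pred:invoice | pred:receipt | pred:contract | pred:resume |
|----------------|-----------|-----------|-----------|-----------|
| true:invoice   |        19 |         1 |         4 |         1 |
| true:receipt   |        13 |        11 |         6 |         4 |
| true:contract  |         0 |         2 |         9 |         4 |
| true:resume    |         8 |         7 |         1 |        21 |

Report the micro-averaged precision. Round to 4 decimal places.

Micro-averaging pools counts across classes: ΣTP=60, ΣFP=51, ΣFN=51.
Micro-precision = TP/(TP+FP) on pooled counts = 0.5405 (equals overall accuracy in single-label multiclass).

0.5405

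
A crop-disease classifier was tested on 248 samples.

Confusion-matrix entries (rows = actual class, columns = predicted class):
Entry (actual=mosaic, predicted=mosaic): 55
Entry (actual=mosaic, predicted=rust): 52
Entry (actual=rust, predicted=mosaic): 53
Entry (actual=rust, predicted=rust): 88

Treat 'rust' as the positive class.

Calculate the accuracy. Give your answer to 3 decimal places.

0.577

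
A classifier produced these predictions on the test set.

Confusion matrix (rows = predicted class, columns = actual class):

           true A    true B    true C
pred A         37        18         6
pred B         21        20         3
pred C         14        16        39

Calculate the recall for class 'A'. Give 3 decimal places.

0.514

One-vs-rest for 'A': TP = diagonal; FP = other classes predicted 'A'; FN = 'A' predicted as other.
recall = TP/(TP+FN).
A: TP=37, FN=21+14=35 → 37/72 = 0.5139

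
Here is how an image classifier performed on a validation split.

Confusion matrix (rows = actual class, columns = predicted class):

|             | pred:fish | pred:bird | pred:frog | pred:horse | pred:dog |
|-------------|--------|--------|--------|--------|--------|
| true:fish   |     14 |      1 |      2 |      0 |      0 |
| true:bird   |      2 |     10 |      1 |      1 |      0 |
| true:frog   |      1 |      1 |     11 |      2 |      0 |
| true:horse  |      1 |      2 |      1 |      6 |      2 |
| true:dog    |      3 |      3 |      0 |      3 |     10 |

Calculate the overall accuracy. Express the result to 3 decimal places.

Accuracy = trace / total = (14+10+11+6+10=51) / 77 = 51/77 = 0.662

0.662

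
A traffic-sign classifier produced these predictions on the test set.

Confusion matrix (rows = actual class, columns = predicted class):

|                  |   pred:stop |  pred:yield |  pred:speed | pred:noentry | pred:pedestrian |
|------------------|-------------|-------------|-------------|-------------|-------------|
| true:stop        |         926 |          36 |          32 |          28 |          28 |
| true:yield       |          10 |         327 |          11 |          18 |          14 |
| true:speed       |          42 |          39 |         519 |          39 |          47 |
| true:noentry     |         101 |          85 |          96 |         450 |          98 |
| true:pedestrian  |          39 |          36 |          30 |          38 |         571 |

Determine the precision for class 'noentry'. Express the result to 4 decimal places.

Treat 'noentry' as positive and all other classes as negative.
precision = TP/(TP+FP).
noentry: TP=450, FP=28+18+39+38=123 → 450/573 = 0.78534

0.7853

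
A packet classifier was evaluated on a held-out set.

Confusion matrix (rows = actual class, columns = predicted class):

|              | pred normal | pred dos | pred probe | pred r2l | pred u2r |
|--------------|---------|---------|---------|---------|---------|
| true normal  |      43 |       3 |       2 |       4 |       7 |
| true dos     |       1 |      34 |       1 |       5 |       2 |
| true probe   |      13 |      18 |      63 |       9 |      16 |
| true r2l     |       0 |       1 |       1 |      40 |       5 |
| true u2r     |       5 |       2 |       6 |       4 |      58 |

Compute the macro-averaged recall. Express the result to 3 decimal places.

0.735

Per-class recall (TP/(TP+FN)):
  normal: TP=43, FN=3+2+4+7=16 → 43/59 = 0.7288
  dos: TP=34, FN=1+1+5+2=9 → 34/43 = 0.7907
  probe: TP=63, FN=13+18+9+16=56 → 63/119 = 0.5294
  r2l: TP=40, FN=0+1+1+5=7 → 40/47 = 0.8511
  u2r: TP=58, FN=5+2+6+4=17 → 58/75 = 0.7733
Macro-recall = mean = (0.7288 + 0.7907 + 0.5294 + 0.8511 + 0.7733) / 5 = 0.735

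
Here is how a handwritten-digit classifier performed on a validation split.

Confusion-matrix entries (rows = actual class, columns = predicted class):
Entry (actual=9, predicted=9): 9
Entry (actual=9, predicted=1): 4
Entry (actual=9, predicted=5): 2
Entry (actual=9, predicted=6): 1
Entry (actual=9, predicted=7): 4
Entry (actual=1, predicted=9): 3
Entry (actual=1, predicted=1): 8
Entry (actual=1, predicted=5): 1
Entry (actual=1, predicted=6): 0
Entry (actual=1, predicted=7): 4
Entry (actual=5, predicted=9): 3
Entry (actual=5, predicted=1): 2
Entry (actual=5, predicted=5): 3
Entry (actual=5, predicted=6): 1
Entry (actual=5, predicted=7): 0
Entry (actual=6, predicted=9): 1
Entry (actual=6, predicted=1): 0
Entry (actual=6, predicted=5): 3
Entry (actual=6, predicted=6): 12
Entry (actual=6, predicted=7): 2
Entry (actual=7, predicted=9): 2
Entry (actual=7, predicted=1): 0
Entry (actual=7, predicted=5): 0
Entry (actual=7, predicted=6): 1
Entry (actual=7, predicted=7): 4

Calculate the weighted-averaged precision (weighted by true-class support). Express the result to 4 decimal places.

Per-class precision (TP/(TP+FP)):
  9: TP=9, FP=3+3+1+2=9 → 9/18 = 0.50000
  1: TP=8, FP=4+2+0+0=6 → 8/14 = 0.57143
  5: TP=3, FP=2+1+3+0=6 → 3/9 = 0.33333
  6: TP=12, FP=1+0+1+1=3 → 12/15 = 0.80000
  7: TP=4, FP=4+4+0+2=10 → 4/14 = 0.28571
Weighted-precision = Σ (supportᵢ/N)·precisionᵢ with N=70: (20/70)·0.50000 + (16/70)·0.57143 + (9/70)·0.33333 + (18/70)·0.80000 + (7/70)·0.28571 = 0.5506

0.5506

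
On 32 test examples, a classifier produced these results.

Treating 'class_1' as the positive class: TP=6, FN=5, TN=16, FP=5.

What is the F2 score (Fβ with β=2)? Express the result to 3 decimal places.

Fβ = (1+β²)·TP / ((1+β²)·TP + β²·FN + FP), with β²=4
= 5·6 / (5·6 + 4·5 + 5) = 0.545

0.545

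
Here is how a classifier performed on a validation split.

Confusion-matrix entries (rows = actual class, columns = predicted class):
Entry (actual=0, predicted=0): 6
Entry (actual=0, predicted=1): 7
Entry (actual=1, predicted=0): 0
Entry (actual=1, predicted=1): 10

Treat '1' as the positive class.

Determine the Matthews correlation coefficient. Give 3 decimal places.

0.521

MCC = (TP·TN − FP·FN) / √((TP+FP)(TP+FN)(TN+FP)(TN+FN))
Numerator = 10·6 − 7·0 = 60
Denominator = √(17·10·13·6) = √13260 = 115.1521
MCC = 60 / 115.1521 = 0.521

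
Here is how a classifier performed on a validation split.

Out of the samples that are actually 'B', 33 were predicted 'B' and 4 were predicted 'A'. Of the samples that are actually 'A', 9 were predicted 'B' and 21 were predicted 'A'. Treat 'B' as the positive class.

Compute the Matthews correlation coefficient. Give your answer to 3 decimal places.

0.609

MCC = (TP·TN − FP·FN) / √((TP+FP)(TP+FN)(TN+FP)(TN+FN))
Numerator = 33·21 − 9·4 = 657
Denominator = √(42·37·30·25) = √1165500 = 1079.5833
MCC = 657 / 1079.5833 = 0.609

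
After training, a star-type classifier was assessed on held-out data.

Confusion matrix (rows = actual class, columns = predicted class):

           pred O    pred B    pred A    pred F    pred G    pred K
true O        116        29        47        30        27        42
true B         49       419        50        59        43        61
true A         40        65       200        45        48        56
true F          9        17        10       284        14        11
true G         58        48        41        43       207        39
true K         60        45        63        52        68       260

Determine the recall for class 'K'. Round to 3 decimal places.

Treat 'K' as positive and all other classes as negative.
recall = TP/(TP+FN).
K: TP=260, FN=60+45+63+52+68=288 → 260/548 = 0.4745

0.474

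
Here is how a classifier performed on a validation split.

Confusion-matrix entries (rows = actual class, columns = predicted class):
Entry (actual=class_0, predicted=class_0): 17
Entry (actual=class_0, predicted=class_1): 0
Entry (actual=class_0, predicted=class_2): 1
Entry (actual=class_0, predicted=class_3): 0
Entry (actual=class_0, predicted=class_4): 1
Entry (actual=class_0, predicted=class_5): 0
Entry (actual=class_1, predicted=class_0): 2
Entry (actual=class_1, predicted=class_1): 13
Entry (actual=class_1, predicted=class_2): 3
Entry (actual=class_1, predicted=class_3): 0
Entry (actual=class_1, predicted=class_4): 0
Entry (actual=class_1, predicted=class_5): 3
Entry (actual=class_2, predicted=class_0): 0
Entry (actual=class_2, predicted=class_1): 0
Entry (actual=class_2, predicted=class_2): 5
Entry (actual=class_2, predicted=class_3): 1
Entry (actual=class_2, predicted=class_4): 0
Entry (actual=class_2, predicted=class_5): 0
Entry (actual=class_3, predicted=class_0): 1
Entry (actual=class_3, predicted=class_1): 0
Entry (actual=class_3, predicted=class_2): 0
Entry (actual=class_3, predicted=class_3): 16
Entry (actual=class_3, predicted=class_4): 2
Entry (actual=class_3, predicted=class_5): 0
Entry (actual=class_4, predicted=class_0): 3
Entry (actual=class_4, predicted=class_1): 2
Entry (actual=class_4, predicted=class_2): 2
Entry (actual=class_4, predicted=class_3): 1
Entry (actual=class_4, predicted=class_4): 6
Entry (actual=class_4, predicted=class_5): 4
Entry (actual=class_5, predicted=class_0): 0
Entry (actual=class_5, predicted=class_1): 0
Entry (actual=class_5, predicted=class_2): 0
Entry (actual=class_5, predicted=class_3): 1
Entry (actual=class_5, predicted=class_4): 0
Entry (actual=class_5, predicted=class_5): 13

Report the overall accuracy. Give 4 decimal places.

Accuracy = trace / total = (17+13+5+16+6+13=70) / 97 = 70/97 = 0.7216

0.7216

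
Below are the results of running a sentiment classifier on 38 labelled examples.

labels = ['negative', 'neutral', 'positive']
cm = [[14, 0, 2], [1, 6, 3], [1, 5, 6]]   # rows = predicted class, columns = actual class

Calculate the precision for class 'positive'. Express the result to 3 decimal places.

precision = TP/(TP+FP).
positive: TP=6, FP=1+5=6 → 6/12 = 0.5000

0.500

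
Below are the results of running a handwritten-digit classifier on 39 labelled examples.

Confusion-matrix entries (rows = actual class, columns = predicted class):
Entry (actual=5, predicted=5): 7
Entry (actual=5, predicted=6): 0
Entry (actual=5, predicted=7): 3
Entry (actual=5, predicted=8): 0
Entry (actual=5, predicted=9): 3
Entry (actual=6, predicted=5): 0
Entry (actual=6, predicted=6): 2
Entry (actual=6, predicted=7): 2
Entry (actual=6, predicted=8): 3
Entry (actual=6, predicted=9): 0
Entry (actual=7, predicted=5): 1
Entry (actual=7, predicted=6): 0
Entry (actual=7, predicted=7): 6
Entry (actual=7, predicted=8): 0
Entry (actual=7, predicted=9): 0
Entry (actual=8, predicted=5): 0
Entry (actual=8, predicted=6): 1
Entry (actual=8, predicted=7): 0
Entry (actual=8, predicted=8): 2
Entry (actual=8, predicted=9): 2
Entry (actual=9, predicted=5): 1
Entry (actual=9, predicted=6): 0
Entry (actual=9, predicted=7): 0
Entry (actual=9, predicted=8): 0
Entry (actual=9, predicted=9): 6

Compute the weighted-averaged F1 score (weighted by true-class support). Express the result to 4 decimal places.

0.5745

Per-class F1 score (2·TP/(2·TP+FP+FN)):
  5: TP=7, FP=0+1+0+1=2, FN=0+3+0+3=6 → 14/22 = 0.63636
  6: TP=2, FP=0+0+1+0=1, FN=0+2+3+0=5 → 4/10 = 0.40000
  7: TP=6, FP=3+2+0+0=5, FN=1+0+0+0=1 → 12/18 = 0.66667
  8: TP=2, FP=0+3+0+0=3, FN=0+1+0+2=3 → 4/10 = 0.40000
  9: TP=6, FP=3+0+0+2=5, FN=1+0+0+0=1 → 12/18 = 0.66667
Weighted-F1 score = Σ (supportᵢ/N)·F1 scoreᵢ with N=39: (13/39)·0.63636 + (7/39)·0.40000 + (7/39)·0.66667 + (5/39)·0.40000 + (7/39)·0.66667 = 0.5745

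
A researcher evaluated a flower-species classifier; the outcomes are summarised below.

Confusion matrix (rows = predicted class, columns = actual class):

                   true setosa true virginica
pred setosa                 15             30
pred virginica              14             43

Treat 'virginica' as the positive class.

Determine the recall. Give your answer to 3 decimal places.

0.589

Recall = TP/(TP+FN) = 43/(43+30) = 43/73 = 0.589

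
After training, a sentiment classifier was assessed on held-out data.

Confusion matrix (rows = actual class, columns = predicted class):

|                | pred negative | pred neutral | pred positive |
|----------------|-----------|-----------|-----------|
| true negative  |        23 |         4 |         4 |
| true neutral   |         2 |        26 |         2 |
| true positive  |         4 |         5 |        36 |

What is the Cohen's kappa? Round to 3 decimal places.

Observed agreement pₒ = trace/N = 85/106 = 0.8019
Expected agreement pₑ = Σ (rowᵢ·colᵢ)/N² = (31·29 + 30·35 + 45·42)/106² = 0.3417
κ = (pₒ − pₑ)/(1 − pₑ) = (0.8019 − 0.3417)/(1 − 0.3417) = 0.699

0.699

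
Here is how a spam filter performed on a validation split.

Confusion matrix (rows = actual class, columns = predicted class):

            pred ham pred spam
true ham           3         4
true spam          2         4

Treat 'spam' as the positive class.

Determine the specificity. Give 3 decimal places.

0.429

Specificity = TN/(TN+FP) = 3/(3+4) = 0.429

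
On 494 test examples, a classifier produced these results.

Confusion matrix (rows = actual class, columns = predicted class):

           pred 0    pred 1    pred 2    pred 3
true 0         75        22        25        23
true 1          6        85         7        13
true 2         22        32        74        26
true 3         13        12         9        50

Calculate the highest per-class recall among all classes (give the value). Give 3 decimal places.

0.766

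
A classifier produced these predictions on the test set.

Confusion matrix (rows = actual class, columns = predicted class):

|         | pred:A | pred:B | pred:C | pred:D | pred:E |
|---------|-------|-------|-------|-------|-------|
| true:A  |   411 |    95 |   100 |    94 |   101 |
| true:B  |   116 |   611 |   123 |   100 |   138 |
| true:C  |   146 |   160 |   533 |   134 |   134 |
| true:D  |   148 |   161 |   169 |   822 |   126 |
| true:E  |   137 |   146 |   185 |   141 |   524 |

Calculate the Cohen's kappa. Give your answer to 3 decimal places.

0.400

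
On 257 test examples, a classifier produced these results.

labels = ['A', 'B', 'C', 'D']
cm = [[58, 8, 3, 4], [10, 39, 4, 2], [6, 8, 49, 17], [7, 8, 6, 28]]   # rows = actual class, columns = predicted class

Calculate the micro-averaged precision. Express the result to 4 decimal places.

0.6770

Micro-averaging pools counts across classes: ΣTP=174, ΣFP=83, ΣFN=83.
Micro-precision = TP/(TP+FP) on pooled counts = 0.6770 (equals overall accuracy in single-label multiclass).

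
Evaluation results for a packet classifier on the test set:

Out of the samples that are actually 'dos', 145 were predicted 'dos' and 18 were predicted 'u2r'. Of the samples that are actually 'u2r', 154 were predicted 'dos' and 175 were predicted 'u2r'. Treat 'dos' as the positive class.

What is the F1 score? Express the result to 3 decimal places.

0.628

Precision = TP/(TP+FP) = 145/299 = 0.4849
Recall = TP/(TP+FN) = 145/163 = 0.8896
F1 = 2·TP/(2·TP+FP+FN) = 290/462 = 0.628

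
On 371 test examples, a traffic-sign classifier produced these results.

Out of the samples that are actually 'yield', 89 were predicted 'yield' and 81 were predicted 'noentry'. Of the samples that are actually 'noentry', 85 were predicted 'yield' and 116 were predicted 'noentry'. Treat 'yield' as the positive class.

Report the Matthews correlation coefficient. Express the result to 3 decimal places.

MCC = (TP·TN − FP·FN) / √((TP+FP)(TP+FN)(TN+FP)(TN+FN))
Numerator = 89·116 − 85·81 = 3439
Denominator = √(174·170·201·197) = √1171279260 = 34223.9574
MCC = 3439 / 34223.9574 = 0.100

0.100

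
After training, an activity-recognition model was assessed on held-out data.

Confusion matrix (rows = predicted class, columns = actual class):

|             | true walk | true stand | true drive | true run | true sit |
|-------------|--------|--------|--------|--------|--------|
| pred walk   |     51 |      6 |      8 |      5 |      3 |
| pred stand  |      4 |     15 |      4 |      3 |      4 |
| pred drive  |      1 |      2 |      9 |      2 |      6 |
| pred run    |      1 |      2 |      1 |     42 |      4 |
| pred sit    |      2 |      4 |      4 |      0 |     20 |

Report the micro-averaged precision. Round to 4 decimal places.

0.6749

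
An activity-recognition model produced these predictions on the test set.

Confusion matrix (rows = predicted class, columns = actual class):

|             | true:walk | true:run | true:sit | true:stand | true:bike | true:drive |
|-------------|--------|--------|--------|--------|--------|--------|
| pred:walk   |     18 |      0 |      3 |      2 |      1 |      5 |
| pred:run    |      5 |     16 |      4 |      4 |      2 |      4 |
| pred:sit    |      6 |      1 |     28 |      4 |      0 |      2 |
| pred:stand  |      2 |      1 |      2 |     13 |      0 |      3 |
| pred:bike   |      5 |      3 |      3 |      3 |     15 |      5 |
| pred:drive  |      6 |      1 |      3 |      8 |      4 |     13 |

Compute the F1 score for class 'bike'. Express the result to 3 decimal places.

One-vs-rest for 'bike': TP = diagonal; FP = other classes predicted 'bike'; FN = 'bike' predicted as other.
F1 score = 2·TP/(2·TP+FP+FN).
bike: TP=15, FP=5+3+3+3+5=19, FN=1+2+0+0+4=7 → 30/56 = 0.5357

0.536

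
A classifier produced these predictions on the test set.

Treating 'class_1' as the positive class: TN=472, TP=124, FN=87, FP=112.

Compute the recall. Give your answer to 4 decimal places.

0.5877

Recall = TP/(TP+FN) = 124/(124+87) = 124/211 = 0.5877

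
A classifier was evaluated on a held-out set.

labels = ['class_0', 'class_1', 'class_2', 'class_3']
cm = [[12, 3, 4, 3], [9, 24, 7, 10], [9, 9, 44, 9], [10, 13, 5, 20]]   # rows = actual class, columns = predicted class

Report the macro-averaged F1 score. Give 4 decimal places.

Per-class F1 score (2·TP/(2·TP+FP+FN)):
  class_0: TP=12, FP=9+9+10=28, FN=3+4+3=10 → 24/62 = 0.38710
  class_1: TP=24, FP=3+9+13=25, FN=9+7+10=26 → 48/99 = 0.48485
  class_2: TP=44, FP=4+7+5=16, FN=9+9+9=27 → 88/131 = 0.67176
  class_3: TP=20, FP=3+10+9=22, FN=10+13+5=28 → 40/90 = 0.44444
Macro-F1 score = mean = (0.38710 + 0.48485 + 0.67176 + 0.44444) / 4 = 0.4970

0.4970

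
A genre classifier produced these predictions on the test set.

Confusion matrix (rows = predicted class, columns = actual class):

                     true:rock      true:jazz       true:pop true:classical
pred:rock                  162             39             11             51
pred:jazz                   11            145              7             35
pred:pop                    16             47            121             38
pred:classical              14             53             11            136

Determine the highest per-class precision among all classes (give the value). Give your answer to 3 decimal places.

Per-class precision (TP/(TP+FP)):
  rock: TP=162, FP=39+11+51=101 → 162/263 = 0.6160
  jazz: TP=145, FP=11+7+35=53 → 145/198 = 0.7323
  pop: TP=121, FP=16+47+38=101 → 121/222 = 0.5450
  classical: TP=136, FP=14+53+11=78 → 136/214 = 0.6355
Highest is class 'jazz' with precision = 0.732.

0.732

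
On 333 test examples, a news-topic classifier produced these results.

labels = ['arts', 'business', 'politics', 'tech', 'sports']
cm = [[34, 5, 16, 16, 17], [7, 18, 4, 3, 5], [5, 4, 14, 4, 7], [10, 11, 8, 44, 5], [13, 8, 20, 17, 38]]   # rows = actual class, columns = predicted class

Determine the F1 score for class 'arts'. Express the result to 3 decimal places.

0.433

Treat 'arts' as positive and all other classes as negative.
F1 score = 2·TP/(2·TP+FP+FN).
arts: TP=34, FP=7+5+10+13=35, FN=5+16+16+17=54 → 68/157 = 0.4331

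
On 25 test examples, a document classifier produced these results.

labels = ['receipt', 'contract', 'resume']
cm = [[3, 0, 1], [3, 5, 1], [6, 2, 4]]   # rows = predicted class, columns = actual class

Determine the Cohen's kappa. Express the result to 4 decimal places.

Observed agreement pₒ = trace/N = 12/25 = 0.48000
Expected agreement pₑ = Σ (rowᵢ·colᵢ)/N² = (12·4 + 7·9 + 6·12)/25² = 0.29280
κ = (pₒ − pₑ)/(1 − pₑ) = (0.48000 − 0.29280)/(1 − 0.29280) = 0.2647

0.2647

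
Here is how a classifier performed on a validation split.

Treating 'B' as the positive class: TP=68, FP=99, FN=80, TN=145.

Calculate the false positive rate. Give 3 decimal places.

0.406

FPR = FP/(FP+TN) = 99/(99+145) = 0.406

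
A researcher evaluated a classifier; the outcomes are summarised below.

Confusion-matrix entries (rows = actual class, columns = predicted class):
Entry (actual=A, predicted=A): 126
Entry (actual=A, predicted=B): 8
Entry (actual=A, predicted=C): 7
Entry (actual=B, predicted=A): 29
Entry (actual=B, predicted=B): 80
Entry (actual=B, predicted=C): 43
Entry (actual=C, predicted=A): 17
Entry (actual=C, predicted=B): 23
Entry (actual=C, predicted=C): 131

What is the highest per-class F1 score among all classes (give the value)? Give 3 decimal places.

0.805

Per-class F1 score (2·TP/(2·TP+FP+FN)):
  A: TP=126, FP=29+17=46, FN=8+7=15 → 252/313 = 0.8051
  B: TP=80, FP=8+23=31, FN=29+43=72 → 160/263 = 0.6084
  C: TP=131, FP=7+43=50, FN=17+23=40 → 262/352 = 0.7443
Highest is class 'A' with F1 score = 0.805.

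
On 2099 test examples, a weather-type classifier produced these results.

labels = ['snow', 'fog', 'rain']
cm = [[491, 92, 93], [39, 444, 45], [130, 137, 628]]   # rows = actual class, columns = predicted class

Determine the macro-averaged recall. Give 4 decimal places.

Per-class recall (TP/(TP+FN)):
  snow: TP=491, FN=92+93=185 → 491/676 = 0.72633
  fog: TP=444, FN=39+45=84 → 444/528 = 0.84091
  rain: TP=628, FN=130+137=267 → 628/895 = 0.70168
Macro-recall = mean = (0.72633 + 0.84091 + 0.70168) / 3 = 0.7563

0.7563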